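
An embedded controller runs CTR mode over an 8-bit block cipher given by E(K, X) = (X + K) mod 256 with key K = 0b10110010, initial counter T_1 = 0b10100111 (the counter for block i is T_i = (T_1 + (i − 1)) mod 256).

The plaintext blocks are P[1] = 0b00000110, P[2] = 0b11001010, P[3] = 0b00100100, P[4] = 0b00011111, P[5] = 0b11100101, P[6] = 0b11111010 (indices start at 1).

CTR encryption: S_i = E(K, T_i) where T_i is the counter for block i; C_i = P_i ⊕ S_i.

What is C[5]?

C[5] = 0b10111000

C[1]: T = 0b10100111, S = E(K, T) = 0b01011001; 0b00000110 ⊕ 0b01011001 = 0b01011111.
C[2]: T = 0b10101000, S = E(K, T) = 0b01011010; 0b11001010 ⊕ 0b01011010 = 0b10010000.
C[3]: T = 0b10101001, S = E(K, T) = 0b01011011; 0b00100100 ⊕ 0b01011011 = 0b01111111.
C[4]: T = 0b10101010, S = E(K, T) = 0b01011100; 0b00011111 ⊕ 0b01011100 = 0b01000011.
C[5]: T = 0b10101011, S = E(K, T) = 0b01011101; 0b11100101 ⊕ 0b01011101 = 0b10111000.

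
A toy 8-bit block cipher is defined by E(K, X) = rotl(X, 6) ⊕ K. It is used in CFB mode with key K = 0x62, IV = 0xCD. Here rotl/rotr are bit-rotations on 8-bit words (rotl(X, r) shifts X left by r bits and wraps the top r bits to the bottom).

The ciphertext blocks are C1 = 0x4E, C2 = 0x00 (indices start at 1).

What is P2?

P2 = 0xF1

CFB decryption: P_i = C_i ⊕ E(K, C_{i−1}), with C_{0} = IV.
P2: E(K, 0x4E) = 0xF1; 0x00 ⊕ 0xF1 = 0xF1.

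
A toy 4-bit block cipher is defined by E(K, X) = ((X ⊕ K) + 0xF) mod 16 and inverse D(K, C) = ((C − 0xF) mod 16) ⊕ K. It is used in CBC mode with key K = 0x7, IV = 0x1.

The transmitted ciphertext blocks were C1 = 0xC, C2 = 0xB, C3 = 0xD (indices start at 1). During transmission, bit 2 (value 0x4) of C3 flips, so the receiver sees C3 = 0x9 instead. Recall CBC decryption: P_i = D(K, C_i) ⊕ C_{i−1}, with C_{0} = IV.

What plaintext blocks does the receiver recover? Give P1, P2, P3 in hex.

Only C3 changed, to 0x9. In CBC, a change in C_i garbles P_i and flips the same bit in P_{i+1}. Decrypting the received ciphertext:
P1: D(K, 0xC) = 0xA; 0xA ⊕ 0x1 = 0xB.
P2: D(K, 0xB) = 0xB; 0xB ⊕ 0xC = 0x7.
P3: D(K, 0x9) = 0xD; 0xD ⊕ 0xB = 0x6.
Blocks that differ from the original plaintext: P3.

P1 = 0xB, P2 = 0x7, P3 = 0x6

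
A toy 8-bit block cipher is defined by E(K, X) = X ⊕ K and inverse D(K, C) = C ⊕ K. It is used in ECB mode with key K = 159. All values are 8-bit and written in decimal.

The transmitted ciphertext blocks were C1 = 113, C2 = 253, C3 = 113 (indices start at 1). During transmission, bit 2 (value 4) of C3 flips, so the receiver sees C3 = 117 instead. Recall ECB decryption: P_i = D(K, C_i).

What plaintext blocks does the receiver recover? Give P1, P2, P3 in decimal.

Only C3 changed, to 117. In ECB, a change in C_i affects only P_i. Decrypting the received ciphertext:
P1: D(K, 113) = 238.
P2: D(K, 253) = 98.
P3: D(K, 117) = 234.
Blocks that differ from the original plaintext: P3.

P1 = 238, P2 = 98, P3 = 234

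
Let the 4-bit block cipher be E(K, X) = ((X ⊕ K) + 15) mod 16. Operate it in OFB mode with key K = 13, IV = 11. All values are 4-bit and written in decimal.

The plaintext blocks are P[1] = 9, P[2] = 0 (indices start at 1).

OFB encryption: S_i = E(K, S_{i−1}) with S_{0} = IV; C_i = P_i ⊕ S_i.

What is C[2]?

C[1]: S = E(K, 11) = 5; 9 ⊕ 5 = 12.
C[2]: S = E(K, 5) = 7; 0 ⊕ 7 = 7.

C[2] = 7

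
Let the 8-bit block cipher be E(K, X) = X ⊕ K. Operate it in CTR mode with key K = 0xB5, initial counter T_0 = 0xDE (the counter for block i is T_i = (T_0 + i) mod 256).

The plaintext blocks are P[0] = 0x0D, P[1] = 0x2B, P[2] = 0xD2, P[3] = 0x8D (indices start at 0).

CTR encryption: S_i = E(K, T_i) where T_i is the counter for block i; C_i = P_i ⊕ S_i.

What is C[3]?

C[0]: T = 0xDE, S = E(K, T) = 0x6B; 0x0D ⊕ 0x6B = 0x66.
C[1]: T = 0xDF, S = E(K, T) = 0x6A; 0x2B ⊕ 0x6A = 0x41.
C[2]: T = 0xE0, S = E(K, T) = 0x55; 0xD2 ⊕ 0x55 = 0x87.
C[3]: T = 0xE1, S = E(K, T) = 0x54; 0x8D ⊕ 0x54 = 0xD9.

C[3] = 0xD9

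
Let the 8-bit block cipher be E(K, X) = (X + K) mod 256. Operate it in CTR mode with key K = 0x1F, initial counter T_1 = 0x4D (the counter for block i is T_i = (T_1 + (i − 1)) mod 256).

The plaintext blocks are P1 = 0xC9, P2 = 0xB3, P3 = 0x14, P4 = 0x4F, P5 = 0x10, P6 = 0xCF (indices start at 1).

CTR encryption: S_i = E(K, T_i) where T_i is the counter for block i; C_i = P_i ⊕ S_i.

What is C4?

C1: T = 0x4D, S = E(K, T) = 0x6C; 0xC9 ⊕ 0x6C = 0xA5.
C2: T = 0x4E, S = E(K, T) = 0x6D; 0xB3 ⊕ 0x6D = 0xDE.
C3: T = 0x4F, S = E(K, T) = 0x6E; 0x14 ⊕ 0x6E = 0x7A.
C4: T = 0x50, S = E(K, T) = 0x6F; 0x4F ⊕ 0x6F = 0x20.

C4 = 0x20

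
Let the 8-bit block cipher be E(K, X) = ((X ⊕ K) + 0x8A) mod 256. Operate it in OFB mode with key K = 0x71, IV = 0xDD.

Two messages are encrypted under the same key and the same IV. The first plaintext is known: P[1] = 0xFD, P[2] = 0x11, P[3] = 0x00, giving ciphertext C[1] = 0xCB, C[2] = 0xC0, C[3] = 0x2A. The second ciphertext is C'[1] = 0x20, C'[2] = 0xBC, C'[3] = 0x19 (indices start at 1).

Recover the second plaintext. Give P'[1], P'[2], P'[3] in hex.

P'[1] = 0x16, P'[2] = 0x6D, P'[3] = 0x33

In OFB with a reused IV, both messages share the same keystream S_i, so C_i ⊕ C'_i = P_i ⊕ P'_i and thus P'_i = P_i ⊕ C_i ⊕ C'_i.
P'[1]: 0xFD ⊕ 0xCB ⊕ 0x20 = 0x16.
P'[2]: 0x11 ⊕ 0xC0 ⊕ 0xBC = 0x6D.
P'[3]: 0x00 ⊕ 0x2A ⊕ 0x19 = 0x33.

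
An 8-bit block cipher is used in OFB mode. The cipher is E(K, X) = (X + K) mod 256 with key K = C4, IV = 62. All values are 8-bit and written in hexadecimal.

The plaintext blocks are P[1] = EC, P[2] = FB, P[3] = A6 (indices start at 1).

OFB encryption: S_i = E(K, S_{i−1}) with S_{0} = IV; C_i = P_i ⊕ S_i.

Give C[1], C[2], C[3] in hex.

C[1]: S = E(K, 62) = 26; EC ⊕ 26 = CA.
C[2]: S = E(K, 26) = EA; FB ⊕ EA = 11.
C[3]: S = E(K, EA) = AE; A6 ⊕ AE = 08.

C[1] = CA, C[2] = 11, C[3] = 08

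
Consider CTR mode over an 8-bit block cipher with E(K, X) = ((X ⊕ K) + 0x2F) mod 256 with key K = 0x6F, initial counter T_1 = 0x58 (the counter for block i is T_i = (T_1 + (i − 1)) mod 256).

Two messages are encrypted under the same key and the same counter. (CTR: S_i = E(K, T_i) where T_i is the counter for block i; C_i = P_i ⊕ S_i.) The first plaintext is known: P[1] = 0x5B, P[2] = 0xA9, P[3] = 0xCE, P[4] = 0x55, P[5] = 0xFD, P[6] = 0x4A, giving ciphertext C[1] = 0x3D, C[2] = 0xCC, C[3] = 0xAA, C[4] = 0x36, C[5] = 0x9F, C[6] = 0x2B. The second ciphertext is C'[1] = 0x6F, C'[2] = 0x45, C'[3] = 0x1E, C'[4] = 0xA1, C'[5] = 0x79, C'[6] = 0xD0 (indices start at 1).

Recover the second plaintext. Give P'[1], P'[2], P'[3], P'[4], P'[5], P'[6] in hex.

In CTR with a reused counter, both messages share the same keystream S_i, so C_i ⊕ C'_i = P_i ⊕ P'_i and thus P'_i = P_i ⊕ C_i ⊕ C'_i.
P'[1]: 0x5B ⊕ 0x3D ⊕ 0x6F = 0x09.
P'[2]: 0xA9 ⊕ 0xCC ⊕ 0x45 = 0x20.
P'[3]: 0xCE ⊕ 0xAA ⊕ 0x1E = 0x7A.
P'[4]: 0x55 ⊕ 0x36 ⊕ 0xA1 = 0xC2.
P'[5]: 0xFD ⊕ 0x9F ⊕ 0x79 = 0x1B.
P'[6]: 0x4A ⊕ 0x2B ⊕ 0xD0 = 0xB1.

P'[1] = 0x09, P'[2] = 0x20, P'[3] = 0x7A, P'[4] = 0xC2, P'[5] = 0x1B, P'[6] = 0xB1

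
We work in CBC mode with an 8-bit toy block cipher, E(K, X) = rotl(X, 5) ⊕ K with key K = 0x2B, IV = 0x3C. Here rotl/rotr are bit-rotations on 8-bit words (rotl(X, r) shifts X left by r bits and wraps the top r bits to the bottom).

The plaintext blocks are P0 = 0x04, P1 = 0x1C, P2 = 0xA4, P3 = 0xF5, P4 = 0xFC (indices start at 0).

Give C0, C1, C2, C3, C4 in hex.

C0 = 0x2C, C1 = 0x2D, C2 = 0x1A, C3 = 0xD6, C4 = 0x6E

CBC encryption: C_i = E(K, P_i ⊕ C_{i−1}), with C_{−1} = IV.
C0: P0 ⊕ 0x3C = 0x38; E(K, 0x38) = 0x2C.
C1: P1 ⊕ 0x2C = 0x30; E(K, 0x30) = 0x2D.
C2: P2 ⊕ 0x2D = 0x89; E(K, 0x89) = 0x1A.
C3: P3 ⊕ 0x1A = 0xEF; E(K, 0xEF) = 0xD6.
C4: P4 ⊕ 0xD6 = 0x2A; E(K, 0x2A) = 0x6E.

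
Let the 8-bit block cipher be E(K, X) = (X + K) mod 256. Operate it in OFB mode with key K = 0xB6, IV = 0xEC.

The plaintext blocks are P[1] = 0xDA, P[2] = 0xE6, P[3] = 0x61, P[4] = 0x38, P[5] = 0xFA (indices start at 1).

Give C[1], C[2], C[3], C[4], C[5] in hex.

OFB encryption: S_i = E(K, S_{i−1}) with S_{0} = IV; C_i = P_i ⊕ S_i.
C[1]: S = E(K, 0xEC) = 0xA2; 0xDA ⊕ 0xA2 = 0x78.
C[2]: S = E(K, 0xA2) = 0x58; 0xE6 ⊕ 0x58 = 0xBE.
C[3]: S = E(K, 0x58) = 0x0E; 0x61 ⊕ 0x0E = 0x6F.
C[4]: S = E(K, 0x0E) = 0xC4; 0x38 ⊕ 0xC4 = 0xFC.
C[5]: S = E(K, 0xC4) = 0x7A; 0xFA ⊕ 0x7A = 0x80.

C[1] = 0x78, C[2] = 0xBE, C[3] = 0x6F, C[4] = 0xFC, C[5] = 0x80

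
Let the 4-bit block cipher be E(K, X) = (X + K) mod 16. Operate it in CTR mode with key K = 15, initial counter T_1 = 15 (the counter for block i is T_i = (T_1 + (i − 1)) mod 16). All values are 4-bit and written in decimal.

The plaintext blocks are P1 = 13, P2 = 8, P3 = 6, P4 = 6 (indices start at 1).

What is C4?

C4 = 7

CTR encryption: S_i = E(K, T_i) where T_i is the counter for block i; C_i = P_i ⊕ S_i.
C1: T = 15, S = E(K, T) = 14; 13 ⊕ 14 = 3.
C2: T = 0, S = E(K, T) = 15; 8 ⊕ 15 = 7.
C3: T = 1, S = E(K, T) = 0; 6 ⊕ 0 = 6.
C4: T = 2, S = E(K, T) = 1; 6 ⊕ 1 = 7.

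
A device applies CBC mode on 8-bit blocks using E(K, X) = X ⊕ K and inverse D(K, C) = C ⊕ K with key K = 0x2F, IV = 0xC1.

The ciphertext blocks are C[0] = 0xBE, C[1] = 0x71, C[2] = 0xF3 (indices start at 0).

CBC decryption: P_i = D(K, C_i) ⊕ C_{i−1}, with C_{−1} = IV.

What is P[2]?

P[2]: D(K, 0xF3) = 0xDC; 0xDC ⊕ 0x71 = 0xAD.

P[2] = 0xAD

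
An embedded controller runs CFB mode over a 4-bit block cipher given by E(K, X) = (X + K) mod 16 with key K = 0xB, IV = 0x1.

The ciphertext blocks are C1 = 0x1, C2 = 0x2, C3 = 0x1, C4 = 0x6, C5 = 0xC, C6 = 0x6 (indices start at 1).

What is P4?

P4 = 0xA

CFB decryption: P_i = C_i ⊕ E(K, C_{i−1}), with C_{0} = IV.
P4: E(K, 0x1) = 0xC; 0x6 ⊕ 0xC = 0xA.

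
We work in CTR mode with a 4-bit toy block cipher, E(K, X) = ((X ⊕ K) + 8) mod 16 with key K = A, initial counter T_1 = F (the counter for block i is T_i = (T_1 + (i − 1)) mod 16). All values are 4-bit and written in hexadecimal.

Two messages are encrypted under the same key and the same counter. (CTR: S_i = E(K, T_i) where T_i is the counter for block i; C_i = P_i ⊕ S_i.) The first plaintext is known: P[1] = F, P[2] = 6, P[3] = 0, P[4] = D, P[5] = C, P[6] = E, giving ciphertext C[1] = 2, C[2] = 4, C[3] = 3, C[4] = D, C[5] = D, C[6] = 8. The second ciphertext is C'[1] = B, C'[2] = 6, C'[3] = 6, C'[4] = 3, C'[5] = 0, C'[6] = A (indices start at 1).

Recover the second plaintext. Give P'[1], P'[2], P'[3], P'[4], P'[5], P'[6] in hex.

In CTR with a reused counter, both messages share the same keystream S_i, so C_i ⊕ C'_i = P_i ⊕ P'_i and thus P'_i = P_i ⊕ C_i ⊕ C'_i.
P'[1]: F ⊕ 2 ⊕ B = 6.
P'[2]: 6 ⊕ 4 ⊕ 6 = 4.
P'[3]: 0 ⊕ 3 ⊕ 6 = 5.
P'[4]: D ⊕ D ⊕ 3 = 3.
P'[5]: C ⊕ D ⊕ 0 = 1.
P'[6]: E ⊕ 8 ⊕ A = C.

P'[1] = 6, P'[2] = 4, P'[3] = 5, P'[4] = 3, P'[5] = 1, P'[6] = C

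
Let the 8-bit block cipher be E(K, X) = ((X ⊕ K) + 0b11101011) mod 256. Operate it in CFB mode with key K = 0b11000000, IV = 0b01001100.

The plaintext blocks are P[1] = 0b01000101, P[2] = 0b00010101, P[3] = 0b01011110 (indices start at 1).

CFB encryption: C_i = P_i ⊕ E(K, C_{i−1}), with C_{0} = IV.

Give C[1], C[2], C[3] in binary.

C[1]: E(K, 0b01001100) = 0b01110111; 0b01000101 ⊕ 0b01110111 = 0b00110010.
C[2]: E(K, 0b00110010) = 0b11011101; 0b00010101 ⊕ 0b11011101 = 0b11001000.
C[3]: E(K, 0b11001000) = 0b11110011; 0b01011110 ⊕ 0b11110011 = 0b10101101.

C[1] = 0b00110010, C[2] = 0b11001000, C[3] = 0b10101101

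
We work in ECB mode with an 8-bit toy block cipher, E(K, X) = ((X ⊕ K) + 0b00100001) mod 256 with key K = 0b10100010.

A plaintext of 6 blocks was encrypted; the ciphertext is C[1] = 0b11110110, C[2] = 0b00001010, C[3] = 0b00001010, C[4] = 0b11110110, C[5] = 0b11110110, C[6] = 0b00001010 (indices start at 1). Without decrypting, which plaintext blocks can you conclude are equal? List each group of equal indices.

P[1] = P[4] = P[5]; P[2] = P[3] = P[6]

ECB encrypts each block independently with the same key, so equal ciphertext blocks imply equal plaintext blocks.
C[1] = C[4] = C[5] = 0b11110110, so P[1] = P[4] = P[5].
C[2] = C[3] = C[6] = 0b00001010, so P[2] = P[3] = P[6].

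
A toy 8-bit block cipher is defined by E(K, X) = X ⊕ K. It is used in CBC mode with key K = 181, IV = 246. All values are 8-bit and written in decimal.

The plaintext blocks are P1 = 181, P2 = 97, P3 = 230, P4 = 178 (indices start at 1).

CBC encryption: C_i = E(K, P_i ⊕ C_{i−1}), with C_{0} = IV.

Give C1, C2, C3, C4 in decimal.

C1: P1 ⊕ 246 = 67; E(K, 67) = 246.
C2: P2 ⊕ 246 = 151; E(K, 151) = 34.
C3: P3 ⊕ 34 = 196; E(K, 196) = 113.
C4: P4 ⊕ 113 = 195; E(K, 195) = 118.

C1 = 246, C2 = 34, C3 = 113, C4 = 118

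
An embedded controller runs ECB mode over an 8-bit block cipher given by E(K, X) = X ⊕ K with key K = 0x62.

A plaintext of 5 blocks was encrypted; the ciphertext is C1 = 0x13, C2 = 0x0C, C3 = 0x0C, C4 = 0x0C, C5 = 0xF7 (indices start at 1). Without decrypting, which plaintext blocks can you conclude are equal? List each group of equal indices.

ECB encrypts each block independently with the same key, so equal ciphertext blocks imply equal plaintext blocks.
C2 = C3 = C4 = 0x0C, so P2 = P3 = P4.

P2 = P3 = P4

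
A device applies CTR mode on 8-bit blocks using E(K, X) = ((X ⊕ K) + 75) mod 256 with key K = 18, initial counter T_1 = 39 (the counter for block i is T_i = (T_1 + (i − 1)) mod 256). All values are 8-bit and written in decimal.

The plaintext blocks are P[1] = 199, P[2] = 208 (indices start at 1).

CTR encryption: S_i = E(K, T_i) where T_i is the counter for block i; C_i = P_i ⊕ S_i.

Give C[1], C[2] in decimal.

C[1] = 71, C[2] = 85

C[1]: T = 39, S = E(K, T) = 128; 199 ⊕ 128 = 71.
C[2]: T = 40, S = E(K, T) = 133; 208 ⊕ 133 = 85.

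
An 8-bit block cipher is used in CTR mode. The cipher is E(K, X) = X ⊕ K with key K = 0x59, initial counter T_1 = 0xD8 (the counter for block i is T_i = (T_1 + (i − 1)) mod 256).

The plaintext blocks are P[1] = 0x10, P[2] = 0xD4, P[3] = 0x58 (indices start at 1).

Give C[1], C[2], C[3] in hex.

CTR encryption: S_i = E(K, T_i) where T_i is the counter for block i; C_i = P_i ⊕ S_i.
C[1]: T = 0xD8, S = E(K, T) = 0x81; 0x10 ⊕ 0x81 = 0x91.
C[2]: T = 0xD9, S = E(K, T) = 0x80; 0xD4 ⊕ 0x80 = 0x54.
C[3]: T = 0xDA, S = E(K, T) = 0x83; 0x58 ⊕ 0x83 = 0xDB.

C[1] = 0x91, C[2] = 0x54, C[3] = 0xDB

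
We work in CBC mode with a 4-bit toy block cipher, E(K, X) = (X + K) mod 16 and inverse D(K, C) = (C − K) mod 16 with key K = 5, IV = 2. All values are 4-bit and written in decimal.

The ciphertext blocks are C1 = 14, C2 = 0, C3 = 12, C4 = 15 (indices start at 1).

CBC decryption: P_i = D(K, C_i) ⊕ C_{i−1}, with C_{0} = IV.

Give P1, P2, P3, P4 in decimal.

P1: D(K, 14) = 9; 9 ⊕ 2 = 11.
P2: D(K, 0) = 11; 11 ⊕ 14 = 5.
P3: D(K, 12) = 7; 7 ⊕ 0 = 7.
P4: D(K, 15) = 10; 10 ⊕ 12 = 6.

P1 = 11, P2 = 5, P3 = 7, P4 = 6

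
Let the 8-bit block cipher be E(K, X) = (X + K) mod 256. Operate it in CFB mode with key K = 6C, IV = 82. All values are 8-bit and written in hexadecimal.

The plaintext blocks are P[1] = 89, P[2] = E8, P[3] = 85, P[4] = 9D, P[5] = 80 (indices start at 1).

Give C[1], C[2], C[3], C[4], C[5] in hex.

C[1] = 67, C[2] = 3B, C[3] = 22, C[4] = 13, C[5] = FF

CFB encryption: C_i = P_i ⊕ E(K, C_{i−1}), with C_{0} = IV.
C[1]: E(K, 82) = EE; 89 ⊕ EE = 67.
C[2]: E(K, 67) = D3; E8 ⊕ D3 = 3B.
C[3]: E(K, 3B) = A7; 85 ⊕ A7 = 22.
C[4]: E(K, 22) = 8E; 9D ⊕ 8E = 13.
C[5]: E(K, 13) = 7F; 80 ⊕ 7F = FF.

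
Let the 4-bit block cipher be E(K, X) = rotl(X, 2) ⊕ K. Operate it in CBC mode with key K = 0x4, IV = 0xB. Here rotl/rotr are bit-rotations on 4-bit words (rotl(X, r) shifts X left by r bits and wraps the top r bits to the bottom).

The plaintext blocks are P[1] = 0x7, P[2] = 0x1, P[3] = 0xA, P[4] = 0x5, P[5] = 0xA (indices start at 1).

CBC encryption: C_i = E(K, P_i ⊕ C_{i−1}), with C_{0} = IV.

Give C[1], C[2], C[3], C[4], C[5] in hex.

C[1] = 0x7, C[2] = 0xD, C[3] = 0x9, C[4] = 0x7, C[5] = 0x3

C[1]: P[1] ⊕ 0xB = 0xC; E(K, 0xC) = 0x7.
C[2]: P[2] ⊕ 0x7 = 0x6; E(K, 0x6) = 0xD.
C[3]: P[3] ⊕ 0xD = 0x7; E(K, 0x7) = 0x9.
C[4]: P[4] ⊕ 0x9 = 0xC; E(K, 0xC) = 0x7.
C[5]: P[5] ⊕ 0x7 = 0xD; E(K, 0xD) = 0x3.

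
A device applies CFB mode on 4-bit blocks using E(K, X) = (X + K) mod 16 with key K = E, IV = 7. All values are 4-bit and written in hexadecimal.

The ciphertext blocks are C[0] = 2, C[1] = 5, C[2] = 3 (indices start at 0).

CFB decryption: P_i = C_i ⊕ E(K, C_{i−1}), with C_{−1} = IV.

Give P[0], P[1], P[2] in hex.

P[0] = 7, P[1] = 5, P[2] = 0

P[0]: E(K, 7) = 5; 2 ⊕ 5 = 7.
P[1]: E(K, 2) = 0; 5 ⊕ 0 = 5.
P[2]: E(K, 5) = 3; 3 ⊕ 3 = 0.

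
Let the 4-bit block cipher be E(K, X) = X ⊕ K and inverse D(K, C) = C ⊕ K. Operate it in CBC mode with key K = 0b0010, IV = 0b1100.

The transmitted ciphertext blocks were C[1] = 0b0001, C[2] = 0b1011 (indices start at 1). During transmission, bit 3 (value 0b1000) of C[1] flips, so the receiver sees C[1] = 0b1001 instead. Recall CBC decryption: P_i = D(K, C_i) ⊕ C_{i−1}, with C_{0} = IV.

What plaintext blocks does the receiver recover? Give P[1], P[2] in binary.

P[1] = 0b0111, P[2] = 0b0000

Only C[1] changed, to 0b1001. In CBC, a change in C_i garbles P_i and flips the same bit in P_{i+1}. Decrypting the received ciphertext:
P[1]: D(K, 0b1001) = 0b1011; 0b1011 ⊕ 0b1100 = 0b0111.
P[2]: D(K, 0b1011) = 0b1001; 0b1001 ⊕ 0b1001 = 0b0000.
Blocks that differ from the original plaintext: P[1], P[2].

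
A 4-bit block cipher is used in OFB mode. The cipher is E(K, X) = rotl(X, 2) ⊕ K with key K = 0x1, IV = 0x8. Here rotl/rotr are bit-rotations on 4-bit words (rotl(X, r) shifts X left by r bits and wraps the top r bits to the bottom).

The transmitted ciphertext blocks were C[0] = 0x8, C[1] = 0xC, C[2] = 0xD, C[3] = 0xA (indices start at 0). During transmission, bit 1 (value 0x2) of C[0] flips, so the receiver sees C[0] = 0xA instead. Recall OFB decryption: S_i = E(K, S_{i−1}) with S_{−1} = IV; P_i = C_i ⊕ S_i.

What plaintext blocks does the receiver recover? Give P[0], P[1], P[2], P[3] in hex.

P[0] = 0x9, P[1] = 0x1, P[2] = 0xB, P[3] = 0x2

Only C[0] changed, to 0xA. In OFB, a change in C_i flips the same bit in P_i only; the keystream is unaffected. Decrypting the received ciphertext:
P[0]: S = E(K, 0x8) = 0x3; 0xA ⊕ 0x3 = 0x9.
P[1]: S = E(K, 0x3) = 0xD; 0xC ⊕ 0xD = 0x1.
P[2]: S = E(K, 0xD) = 0x6; 0xD ⊕ 0x6 = 0xB.
P[3]: S = E(K, 0x6) = 0x8; 0xA ⊕ 0x8 = 0x2.
Blocks that differ from the original plaintext: P[0].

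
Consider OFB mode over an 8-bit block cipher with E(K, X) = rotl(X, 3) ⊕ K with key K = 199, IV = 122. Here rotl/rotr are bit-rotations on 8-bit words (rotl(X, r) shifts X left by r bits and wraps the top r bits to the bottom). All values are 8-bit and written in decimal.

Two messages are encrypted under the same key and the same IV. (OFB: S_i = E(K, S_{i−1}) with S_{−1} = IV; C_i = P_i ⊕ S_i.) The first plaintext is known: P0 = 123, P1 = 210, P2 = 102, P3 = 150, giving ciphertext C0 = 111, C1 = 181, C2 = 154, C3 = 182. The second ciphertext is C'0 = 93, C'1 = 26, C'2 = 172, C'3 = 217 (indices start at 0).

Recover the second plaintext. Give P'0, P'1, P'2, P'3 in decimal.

In OFB with a reused IV, both messages share the same keystream S_i, so C_i ⊕ C'_i = P_i ⊕ P'_i and thus P'_i = P_i ⊕ C_i ⊕ C'_i.
P'0: 123 ⊕ 111 ⊕ 93 = 73.
P'1: 210 ⊕ 181 ⊕ 26 = 125.
P'2: 102 ⊕ 154 ⊕ 172 = 80.
P'3: 150 ⊕ 182 ⊕ 217 = 249.

P'0 = 73, P'1 = 125, P'2 = 80, P'3 = 249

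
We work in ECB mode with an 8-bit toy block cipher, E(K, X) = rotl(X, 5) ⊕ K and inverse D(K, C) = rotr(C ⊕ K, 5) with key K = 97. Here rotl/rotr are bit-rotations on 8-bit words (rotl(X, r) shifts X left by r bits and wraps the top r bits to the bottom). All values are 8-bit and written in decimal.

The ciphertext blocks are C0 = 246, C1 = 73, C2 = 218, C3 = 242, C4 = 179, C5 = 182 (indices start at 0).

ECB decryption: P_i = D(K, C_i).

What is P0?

P0 = 188

P0: D(K, 246) = 188.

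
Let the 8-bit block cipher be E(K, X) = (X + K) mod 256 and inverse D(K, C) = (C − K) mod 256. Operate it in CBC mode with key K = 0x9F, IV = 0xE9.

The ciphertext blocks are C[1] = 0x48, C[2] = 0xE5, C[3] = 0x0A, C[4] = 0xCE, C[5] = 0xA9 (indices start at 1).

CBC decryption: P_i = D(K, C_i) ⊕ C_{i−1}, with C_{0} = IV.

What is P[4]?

P[4] = 0x25

P[4]: D(K, 0xCE) = 0x2F; 0x2F ⊕ 0x0A = 0x25.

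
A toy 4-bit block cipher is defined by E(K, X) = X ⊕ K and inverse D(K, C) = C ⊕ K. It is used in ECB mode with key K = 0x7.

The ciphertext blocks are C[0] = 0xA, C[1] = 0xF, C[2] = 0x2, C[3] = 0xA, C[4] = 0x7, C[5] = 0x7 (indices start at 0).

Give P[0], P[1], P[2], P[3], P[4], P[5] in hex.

ECB decryption: P_i = D(K, C_i).
P[0]: D(K, 0xA) = 0xD.
P[1]: D(K, 0xF) = 0x8.
P[2]: D(K, 0x2) = 0x5.
P[3]: D(K, 0xA) = 0xD.
P[4]: D(K, 0x7) = 0x0.
P[5]: D(K, 0x7) = 0x0.

P[0] = 0xD, P[1] = 0x8, P[2] = 0x5, P[3] = 0xD, P[4] = 0x0, P[5] = 0x0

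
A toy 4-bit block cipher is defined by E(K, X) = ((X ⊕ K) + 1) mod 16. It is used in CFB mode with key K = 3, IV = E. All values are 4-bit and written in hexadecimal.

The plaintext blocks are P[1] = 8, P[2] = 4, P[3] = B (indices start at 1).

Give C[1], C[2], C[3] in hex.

CFB encryption: C_i = P_i ⊕ E(K, C_{i−1}), with C_{0} = IV.
C[1]: E(K, E) = E; 8 ⊕ E = 6.
C[2]: E(K, 6) = 6; 4 ⊕ 6 = 2.
C[3]: E(K, 2) = 2; B ⊕ 2 = 9.

C[1] = 6, C[2] = 2, C[3] = 9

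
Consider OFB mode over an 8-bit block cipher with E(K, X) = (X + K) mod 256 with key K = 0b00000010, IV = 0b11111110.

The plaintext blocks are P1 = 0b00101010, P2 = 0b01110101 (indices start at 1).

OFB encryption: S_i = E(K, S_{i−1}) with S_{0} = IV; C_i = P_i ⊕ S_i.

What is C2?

C2 = 0b01110111

C1: S = E(K, 0b11111110) = 0b00000000; 0b00101010 ⊕ 0b00000000 = 0b00101010.
C2: S = E(K, 0b00000000) = 0b00000010; 0b01110101 ⊕ 0b00000010 = 0b01110111.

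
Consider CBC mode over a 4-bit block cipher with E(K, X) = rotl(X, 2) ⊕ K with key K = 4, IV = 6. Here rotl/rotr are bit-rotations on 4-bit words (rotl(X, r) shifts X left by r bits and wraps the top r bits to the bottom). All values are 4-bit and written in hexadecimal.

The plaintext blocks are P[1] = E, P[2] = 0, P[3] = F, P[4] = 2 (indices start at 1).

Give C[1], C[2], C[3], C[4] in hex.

C[1] = 6, C[2] = D, C[3] = C, C[4] = F

CBC encryption: C_i = E(K, P_i ⊕ C_{i−1}), with C_{0} = IV.
C[1]: P[1] ⊕ 6 = 8; E(K, 8) = 6.
C[2]: P[2] ⊕ 6 = 6; E(K, 6) = D.
C[3]: P[3] ⊕ D = 2; E(K, 2) = C.
C[4]: P[4] ⊕ C = E; E(K, E) = F.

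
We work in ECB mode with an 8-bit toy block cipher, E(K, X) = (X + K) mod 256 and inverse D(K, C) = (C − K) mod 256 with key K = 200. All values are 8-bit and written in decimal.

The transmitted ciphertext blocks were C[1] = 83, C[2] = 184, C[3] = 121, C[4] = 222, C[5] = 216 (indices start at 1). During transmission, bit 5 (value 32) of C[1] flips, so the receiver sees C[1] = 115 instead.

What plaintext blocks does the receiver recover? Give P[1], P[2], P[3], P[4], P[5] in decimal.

ECB decryption: P_i = D(K, C_i).
Only C[1] changed, to 115. In ECB, a change in C_i affects only P_i. Decrypting the received ciphertext:
P[1]: D(K, 115) = 171.
P[2]: D(K, 184) = 240.
P[3]: D(K, 121) = 177.
P[4]: D(K, 222) = 22.
P[5]: D(K, 216) = 16.
Blocks that differ from the original plaintext: P[1].

P[1] = 171, P[2] = 240, P[3] = 177, P[4] = 22, P[5] = 16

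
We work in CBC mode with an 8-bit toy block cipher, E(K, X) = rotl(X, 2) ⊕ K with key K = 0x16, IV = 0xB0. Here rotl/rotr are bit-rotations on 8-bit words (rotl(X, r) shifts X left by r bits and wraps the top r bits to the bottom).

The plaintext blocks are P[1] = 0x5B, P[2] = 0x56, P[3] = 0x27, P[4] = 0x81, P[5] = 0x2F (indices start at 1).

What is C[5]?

C[5] = 0x28

CBC encryption: C_i = E(K, P_i ⊕ C_{i−1}), with C_{0} = IV.
C[1]: P[1] ⊕ 0xB0 = 0xEB; E(K, 0xEB) = 0xB9.
C[2]: P[2] ⊕ 0xB9 = 0xEF; E(K, 0xEF) = 0xA9.
C[3]: P[3] ⊕ 0xA9 = 0x8E; E(K, 0x8E) = 0x2C.
C[4]: P[4] ⊕ 0x2C = 0xAD; E(K, 0xAD) = 0xA0.
C[5]: P[5] ⊕ 0xA0 = 0x8F; E(K, 0x8F) = 0x28.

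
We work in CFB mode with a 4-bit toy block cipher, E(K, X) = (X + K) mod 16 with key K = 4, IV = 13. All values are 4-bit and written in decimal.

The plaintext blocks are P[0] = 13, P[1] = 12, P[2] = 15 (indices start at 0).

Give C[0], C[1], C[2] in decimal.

C[0] = 12, C[1] = 12, C[2] = 15

CFB encryption: C_i = P_i ⊕ E(K, C_{i−1}), with C_{−1} = IV.
C[0]: E(K, 13) = 1; 13 ⊕ 1 = 12.
C[1]: E(K, 12) = 0; 12 ⊕ 0 = 12.
C[2]: E(K, 12) = 0; 15 ⊕ 0 = 15.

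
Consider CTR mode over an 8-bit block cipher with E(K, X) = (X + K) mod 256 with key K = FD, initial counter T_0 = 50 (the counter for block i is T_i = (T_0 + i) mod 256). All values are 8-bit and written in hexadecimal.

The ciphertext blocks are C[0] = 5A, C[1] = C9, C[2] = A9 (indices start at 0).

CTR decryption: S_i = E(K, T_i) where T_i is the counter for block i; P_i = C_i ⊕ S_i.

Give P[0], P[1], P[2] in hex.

P[0]: T = 50, S = E(K, T) = 4D; 5A ⊕ 4D = 17.
P[1]: T = 51, S = E(K, T) = 4E; C9 ⊕ 4E = 87.
P[2]: T = 52, S = E(K, T) = 4F; A9 ⊕ 4F = E6.

P[0] = 17, P[1] = 87, P[2] = E6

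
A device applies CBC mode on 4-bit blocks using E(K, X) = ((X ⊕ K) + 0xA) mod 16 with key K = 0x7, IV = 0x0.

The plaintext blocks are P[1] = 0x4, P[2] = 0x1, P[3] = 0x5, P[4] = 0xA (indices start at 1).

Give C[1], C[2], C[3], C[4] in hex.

C[1] = 0xD, C[2] = 0x5, C[3] = 0x1, C[4] = 0x6

CBC encryption: C_i = E(K, P_i ⊕ C_{i−1}), with C_{0} = IV.
C[1]: P[1] ⊕ 0x0 = 0x4; E(K, 0x4) = 0xD.
C[2]: P[2] ⊕ 0xD = 0xC; E(K, 0xC) = 0x5.
C[3]: P[3] ⊕ 0x5 = 0x0; E(K, 0x0) = 0x1.
C[4]: P[4] ⊕ 0x1 = 0xB; E(K, 0xB) = 0x6.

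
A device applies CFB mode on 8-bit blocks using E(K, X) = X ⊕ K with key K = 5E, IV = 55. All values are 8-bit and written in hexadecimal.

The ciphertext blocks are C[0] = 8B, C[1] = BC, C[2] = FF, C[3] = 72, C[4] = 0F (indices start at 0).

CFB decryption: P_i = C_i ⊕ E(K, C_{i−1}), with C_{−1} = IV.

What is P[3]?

P[3]: E(K, FF) = A1; 72 ⊕ A1 = D3.

P[3] = D3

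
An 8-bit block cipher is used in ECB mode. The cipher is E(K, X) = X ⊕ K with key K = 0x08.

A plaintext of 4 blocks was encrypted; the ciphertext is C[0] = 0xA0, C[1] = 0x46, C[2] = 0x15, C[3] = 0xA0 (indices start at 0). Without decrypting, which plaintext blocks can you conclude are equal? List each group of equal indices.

P[0] = P[3]

ECB encrypts each block independently with the same key, so equal ciphertext blocks imply equal plaintext blocks.
C[0] = C[3] = 0xA0, so P[0] = P[3].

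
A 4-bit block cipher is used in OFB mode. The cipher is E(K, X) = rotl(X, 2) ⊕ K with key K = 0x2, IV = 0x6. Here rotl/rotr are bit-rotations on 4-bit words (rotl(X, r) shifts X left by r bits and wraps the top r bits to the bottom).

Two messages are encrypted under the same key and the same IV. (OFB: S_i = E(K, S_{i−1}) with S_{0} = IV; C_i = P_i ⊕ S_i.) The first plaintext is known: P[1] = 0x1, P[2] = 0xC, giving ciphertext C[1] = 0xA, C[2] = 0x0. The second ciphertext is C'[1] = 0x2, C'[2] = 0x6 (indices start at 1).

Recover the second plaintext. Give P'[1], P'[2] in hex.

In OFB with a reused IV, both messages share the same keystream S_i, so C_i ⊕ C'_i = P_i ⊕ P'_i and thus P'_i = P_i ⊕ C_i ⊕ C'_i.
P'[1]: 0x1 ⊕ 0xA ⊕ 0x2 = 0x9.
P'[2]: 0xC ⊕ 0x0 ⊕ 0x6 = 0xA.

P'[1] = 0x9, P'[2] = 0xA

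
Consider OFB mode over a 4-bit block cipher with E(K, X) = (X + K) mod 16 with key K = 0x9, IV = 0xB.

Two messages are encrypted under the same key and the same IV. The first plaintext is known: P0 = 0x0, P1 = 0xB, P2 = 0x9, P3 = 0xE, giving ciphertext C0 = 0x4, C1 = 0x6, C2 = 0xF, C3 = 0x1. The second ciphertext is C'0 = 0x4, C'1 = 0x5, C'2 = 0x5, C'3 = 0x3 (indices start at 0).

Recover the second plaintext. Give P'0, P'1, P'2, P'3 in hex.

In OFB with a reused IV, both messages share the same keystream S_i, so C_i ⊕ C'_i = P_i ⊕ P'_i and thus P'_i = P_i ⊕ C_i ⊕ C'_i.
P'0: 0x0 ⊕ 0x4 ⊕ 0x4 = 0x0.
P'1: 0xB ⊕ 0x6 ⊕ 0x5 = 0x8.
P'2: 0x9 ⊕ 0xF ⊕ 0x5 = 0x3.
P'3: 0xE ⊕ 0x1 ⊕ 0x3 = 0xC.

P'0 = 0x0, P'1 = 0x8, P'2 = 0x3, P'3 = 0xC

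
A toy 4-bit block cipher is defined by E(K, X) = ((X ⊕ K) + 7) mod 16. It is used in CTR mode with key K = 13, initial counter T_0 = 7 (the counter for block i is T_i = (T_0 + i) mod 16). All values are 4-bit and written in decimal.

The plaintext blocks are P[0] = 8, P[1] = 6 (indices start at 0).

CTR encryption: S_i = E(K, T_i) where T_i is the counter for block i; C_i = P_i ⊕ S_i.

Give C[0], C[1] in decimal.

C[0]: T = 7, S = E(K, T) = 1; 8 ⊕ 1 = 9.
C[1]: T = 8, S = E(K, T) = 12; 6 ⊕ 12 = 10.

C[0] = 9, C[1] = 10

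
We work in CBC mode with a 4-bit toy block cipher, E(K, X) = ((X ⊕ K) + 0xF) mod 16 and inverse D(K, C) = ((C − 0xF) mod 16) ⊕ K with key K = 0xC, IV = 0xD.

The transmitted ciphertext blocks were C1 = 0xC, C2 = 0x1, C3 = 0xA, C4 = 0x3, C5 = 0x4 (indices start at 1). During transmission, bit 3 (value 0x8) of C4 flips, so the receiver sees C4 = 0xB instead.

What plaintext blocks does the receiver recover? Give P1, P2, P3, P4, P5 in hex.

P1 = 0xC, P2 = 0x2, P3 = 0x6, P4 = 0xA, P5 = 0x2

CBC decryption: P_i = D(K, C_i) ⊕ C_{i−1}, with C_{0} = IV.
Only C4 changed, to 0xB. In CBC, a change in C_i garbles P_i and flips the same bit in P_{i+1}. Decrypting the received ciphertext:
P1: D(K, 0xC) = 0x1; 0x1 ⊕ 0xD = 0xC.
P2: D(K, 0x1) = 0xE; 0xE ⊕ 0xC = 0x2.
P3: D(K, 0xA) = 0x7; 0x7 ⊕ 0x1 = 0x6.
P4: D(K, 0xB) = 0x0; 0x0 ⊕ 0xA = 0xA.
P5: D(K, 0x4) = 0x9; 0x9 ⊕ 0xB = 0x2.
Blocks that differ from the original plaintext: P4, P5.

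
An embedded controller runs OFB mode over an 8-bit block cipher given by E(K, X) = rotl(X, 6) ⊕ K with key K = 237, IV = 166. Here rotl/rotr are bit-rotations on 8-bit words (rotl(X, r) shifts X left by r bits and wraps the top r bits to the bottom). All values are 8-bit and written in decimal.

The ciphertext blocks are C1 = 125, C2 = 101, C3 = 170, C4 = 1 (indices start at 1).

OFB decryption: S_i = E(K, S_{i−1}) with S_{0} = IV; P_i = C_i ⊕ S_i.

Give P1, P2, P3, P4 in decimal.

P1 = 57, P2 = 153, P3 = 120, P4 = 88

P1: S = E(K, 166) = 68; 125 ⊕ 68 = 57.
P2: S = E(K, 68) = 252; 101 ⊕ 252 = 153.
P3: S = E(K, 252) = 210; 170 ⊕ 210 = 120.
P4: S = E(K, 210) = 89; 1 ⊕ 89 = 88.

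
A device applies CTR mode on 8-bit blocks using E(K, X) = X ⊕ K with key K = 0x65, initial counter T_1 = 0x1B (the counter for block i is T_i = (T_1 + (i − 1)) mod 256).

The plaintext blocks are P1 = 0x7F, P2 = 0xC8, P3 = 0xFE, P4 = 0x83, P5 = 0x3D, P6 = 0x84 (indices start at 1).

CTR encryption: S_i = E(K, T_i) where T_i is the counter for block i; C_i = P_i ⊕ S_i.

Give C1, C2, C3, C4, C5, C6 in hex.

C1 = 0x01, C2 = 0xB1, C3 = 0x86, C4 = 0xF8, C5 = 0x47, C6 = 0xC1

C1: T = 0x1B, S = E(K, T) = 0x7E; 0x7F ⊕ 0x7E = 0x01.
C2: T = 0x1C, S = E(K, T) = 0x79; 0xC8 ⊕ 0x79 = 0xB1.
C3: T = 0x1D, S = E(K, T) = 0x78; 0xFE ⊕ 0x78 = 0x86.
C4: T = 0x1E, S = E(K, T) = 0x7B; 0x83 ⊕ 0x7B = 0xF8.
C5: T = 0x1F, S = E(K, T) = 0x7A; 0x3D ⊕ 0x7A = 0x47.
C6: T = 0x20, S = E(K, T) = 0x45; 0x84 ⊕ 0x45 = 0xC1.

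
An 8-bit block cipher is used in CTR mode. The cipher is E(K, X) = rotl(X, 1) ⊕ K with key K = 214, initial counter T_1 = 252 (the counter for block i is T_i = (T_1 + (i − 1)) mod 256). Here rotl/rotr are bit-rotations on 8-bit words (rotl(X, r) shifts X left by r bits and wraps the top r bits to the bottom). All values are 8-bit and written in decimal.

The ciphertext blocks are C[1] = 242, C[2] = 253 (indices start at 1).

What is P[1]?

CTR decryption: S_i = E(K, T_i) where T_i is the counter for block i; P_i = C_i ⊕ S_i.
P[1]: T = 252, S = E(K, T) = 47; 242 ⊕ 47 = 221.

P[1] = 221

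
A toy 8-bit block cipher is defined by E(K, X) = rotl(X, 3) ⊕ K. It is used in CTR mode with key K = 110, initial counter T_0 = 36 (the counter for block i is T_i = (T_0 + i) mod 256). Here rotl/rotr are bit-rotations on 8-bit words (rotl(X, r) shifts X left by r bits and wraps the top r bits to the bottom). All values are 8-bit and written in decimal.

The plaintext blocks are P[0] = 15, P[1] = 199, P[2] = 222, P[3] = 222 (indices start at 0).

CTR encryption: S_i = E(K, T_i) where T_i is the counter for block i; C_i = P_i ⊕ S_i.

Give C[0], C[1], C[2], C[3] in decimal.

C[0] = 64, C[1] = 128, C[2] = 129, C[3] = 137

C[0]: T = 36, S = E(K, T) = 79; 15 ⊕ 79 = 64.
C[1]: T = 37, S = E(K, T) = 71; 199 ⊕ 71 = 128.
C[2]: T = 38, S = E(K, T) = 95; 222 ⊕ 95 = 129.
C[3]: T = 39, S = E(K, T) = 87; 222 ⊕ 87 = 137.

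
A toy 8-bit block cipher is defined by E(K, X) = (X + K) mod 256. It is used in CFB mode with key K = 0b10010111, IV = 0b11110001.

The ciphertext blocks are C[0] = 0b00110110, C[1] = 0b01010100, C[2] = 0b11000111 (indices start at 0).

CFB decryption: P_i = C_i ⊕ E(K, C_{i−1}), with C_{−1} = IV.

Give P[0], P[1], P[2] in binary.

P[0] = 0b10111110, P[1] = 0b10011001, P[2] = 0b00101100

P[0]: E(K, 0b11110001) = 0b10001000; 0b00110110 ⊕ 0b10001000 = 0b10111110.
P[1]: E(K, 0b00110110) = 0b11001101; 0b01010100 ⊕ 0b11001101 = 0b10011001.
P[2]: E(K, 0b01010100) = 0b11101011; 0b11000111 ⊕ 0b11101011 = 0b00101100.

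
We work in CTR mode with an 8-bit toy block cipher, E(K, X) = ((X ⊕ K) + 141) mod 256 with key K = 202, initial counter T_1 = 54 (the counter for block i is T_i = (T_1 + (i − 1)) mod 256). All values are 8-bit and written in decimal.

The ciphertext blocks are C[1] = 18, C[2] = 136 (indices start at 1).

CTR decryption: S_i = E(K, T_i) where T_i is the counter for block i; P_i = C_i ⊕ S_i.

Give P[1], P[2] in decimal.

P[1] = 155, P[2] = 2

P[1]: T = 54, S = E(K, T) = 137; 18 ⊕ 137 = 155.
P[2]: T = 55, S = E(K, T) = 138; 136 ⊕ 138 = 2.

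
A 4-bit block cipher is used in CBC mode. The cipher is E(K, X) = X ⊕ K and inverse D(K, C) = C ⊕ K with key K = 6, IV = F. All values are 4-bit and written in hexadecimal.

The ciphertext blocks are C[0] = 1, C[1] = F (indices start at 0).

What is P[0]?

CBC decryption: P_i = D(K, C_i) ⊕ C_{i−1}, with C_{−1} = IV.
P[0]: D(K, 1) = 7; 7 ⊕ F = 8.

P[0] = 8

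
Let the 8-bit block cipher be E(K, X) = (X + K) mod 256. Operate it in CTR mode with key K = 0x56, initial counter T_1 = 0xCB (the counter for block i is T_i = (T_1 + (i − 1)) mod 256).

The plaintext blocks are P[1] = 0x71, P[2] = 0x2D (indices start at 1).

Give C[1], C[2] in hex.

CTR encryption: S_i = E(K, T_i) where T_i is the counter for block i; C_i = P_i ⊕ S_i.
C[1]: T = 0xCB, S = E(K, T) = 0x21; 0x71 ⊕ 0x21 = 0x50.
C[2]: T = 0xCC, S = E(K, T) = 0x22; 0x2D ⊕ 0x22 = 0x0F.

C[1] = 0x50, C[2] = 0x0F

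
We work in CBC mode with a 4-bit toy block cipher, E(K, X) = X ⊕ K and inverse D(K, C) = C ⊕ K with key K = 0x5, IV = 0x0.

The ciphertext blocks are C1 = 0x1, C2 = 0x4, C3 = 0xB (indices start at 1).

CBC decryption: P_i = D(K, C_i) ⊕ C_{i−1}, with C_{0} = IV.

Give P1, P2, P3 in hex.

P1 = 0x4, P2 = 0x0, P3 = 0xA

P1: D(K, 0x1) = 0x4; 0x4 ⊕ 0x0 = 0x4.
P2: D(K, 0x4) = 0x1; 0x1 ⊕ 0x1 = 0x0.
P3: D(K, 0xB) = 0xE; 0xE ⊕ 0x4 = 0xA.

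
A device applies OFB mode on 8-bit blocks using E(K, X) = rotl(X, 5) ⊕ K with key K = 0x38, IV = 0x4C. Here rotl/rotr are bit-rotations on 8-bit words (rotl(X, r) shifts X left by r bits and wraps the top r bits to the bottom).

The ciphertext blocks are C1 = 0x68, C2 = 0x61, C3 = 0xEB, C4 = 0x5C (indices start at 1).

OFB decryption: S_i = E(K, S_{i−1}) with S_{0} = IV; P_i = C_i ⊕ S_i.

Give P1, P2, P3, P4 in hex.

P1: S = E(K, 0x4C) = 0xB1; 0x68 ⊕ 0xB1 = 0xD9.
P2: S = E(K, 0xB1) = 0x0E; 0x61 ⊕ 0x0E = 0x6F.
P3: S = E(K, 0x0E) = 0xF9; 0xEB ⊕ 0xF9 = 0x12.
P4: S = E(K, 0xF9) = 0x07; 0x5C ⊕ 0x07 = 0x5B.

P1 = 0xD9, P2 = 0x6F, P3 = 0x12, P4 = 0x5B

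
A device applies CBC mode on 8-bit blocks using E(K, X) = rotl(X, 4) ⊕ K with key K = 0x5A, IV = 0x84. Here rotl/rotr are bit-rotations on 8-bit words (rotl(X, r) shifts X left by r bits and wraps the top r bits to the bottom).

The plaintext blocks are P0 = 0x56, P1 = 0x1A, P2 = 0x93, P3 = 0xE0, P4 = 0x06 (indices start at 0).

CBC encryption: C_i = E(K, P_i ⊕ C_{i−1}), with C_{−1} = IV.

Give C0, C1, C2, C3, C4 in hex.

C0 = 0x77, C1 = 0x8C, C2 = 0xAB, C3 = 0xEE, C4 = 0xD4

C0: P0 ⊕ 0x84 = 0xD2; E(K, 0xD2) = 0x77.
C1: P1 ⊕ 0x77 = 0x6D; E(K, 0x6D) = 0x8C.
C2: P2 ⊕ 0x8C = 0x1F; E(K, 0x1F) = 0xAB.
C3: P3 ⊕ 0xAB = 0x4B; E(K, 0x4B) = 0xEE.
C4: P4 ⊕ 0xEE = 0xE8; E(K, 0xE8) = 0xD4.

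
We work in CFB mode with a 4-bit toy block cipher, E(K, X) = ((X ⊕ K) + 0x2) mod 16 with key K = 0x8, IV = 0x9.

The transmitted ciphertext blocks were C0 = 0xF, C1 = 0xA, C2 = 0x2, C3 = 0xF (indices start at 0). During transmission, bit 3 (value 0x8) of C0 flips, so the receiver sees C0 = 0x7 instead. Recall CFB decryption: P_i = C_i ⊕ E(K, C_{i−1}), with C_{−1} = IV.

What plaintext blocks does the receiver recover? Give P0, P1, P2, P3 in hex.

P0 = 0x4, P1 = 0xB, P2 = 0x6, P3 = 0x3

Only C0 changed, to 0x7. In CFB, a change in C_i flips the same bit in P_i and garbles P_{i+1}. Decrypting the received ciphertext:
P0: E(K, 0x9) = 0x3; 0x7 ⊕ 0x3 = 0x4.
P1: E(K, 0x7) = 0x1; 0xA ⊕ 0x1 = 0xB.
P2: E(K, 0xA) = 0x4; 0x2 ⊕ 0x4 = 0x6.
P3: E(K, 0x2) = 0xC; 0xF ⊕ 0xC = 0x3.
Blocks that differ from the original plaintext: P0, P1.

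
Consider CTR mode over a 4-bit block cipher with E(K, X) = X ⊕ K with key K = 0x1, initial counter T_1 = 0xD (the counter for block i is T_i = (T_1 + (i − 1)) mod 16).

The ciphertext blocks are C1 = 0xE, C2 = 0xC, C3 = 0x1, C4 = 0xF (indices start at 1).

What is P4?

P4 = 0xE

CTR decryption: S_i = E(K, T_i) where T_i is the counter for block i; P_i = C_i ⊕ S_i.
P4: T = 0x0, S = E(K, T) = 0x1; 0xF ⊕ 0x1 = 0xE.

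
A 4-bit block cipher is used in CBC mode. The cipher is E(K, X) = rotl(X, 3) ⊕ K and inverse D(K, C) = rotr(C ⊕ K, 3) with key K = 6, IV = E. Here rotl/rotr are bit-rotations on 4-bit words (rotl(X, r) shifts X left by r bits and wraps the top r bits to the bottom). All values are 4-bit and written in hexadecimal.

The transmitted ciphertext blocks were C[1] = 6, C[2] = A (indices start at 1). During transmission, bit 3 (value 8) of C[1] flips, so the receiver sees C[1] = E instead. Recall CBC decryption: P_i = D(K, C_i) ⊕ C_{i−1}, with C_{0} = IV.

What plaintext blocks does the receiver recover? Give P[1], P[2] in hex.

Only C[1] changed, to E. In CBC, a change in C_i garbles P_i and flips the same bit in P_{i+1}. Decrypting the received ciphertext:
P[1]: D(K, E) = 1; 1 ⊕ E = F.
P[2]: D(K, A) = 9; 9 ⊕ E = 7.
Blocks that differ from the original plaintext: P[1], P[2].

P[1] = F, P[2] = 7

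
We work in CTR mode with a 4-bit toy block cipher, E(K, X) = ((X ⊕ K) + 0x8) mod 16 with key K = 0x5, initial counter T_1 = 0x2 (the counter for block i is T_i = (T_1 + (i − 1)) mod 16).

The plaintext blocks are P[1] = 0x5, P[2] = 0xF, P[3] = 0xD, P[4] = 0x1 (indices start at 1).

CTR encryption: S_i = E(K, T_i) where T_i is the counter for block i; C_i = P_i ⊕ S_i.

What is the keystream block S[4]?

C[1]: T = 0x2, S = E(K, T) = 0xF; 0x5 ⊕ 0xF = 0xA.
C[2]: T = 0x3, S = E(K, T) = 0xE; 0xF ⊕ 0xE = 0x1.
C[3]: T = 0x4, S = E(K, T) = 0x9; 0xD ⊕ 0x9 = 0x4.
C[4]: T = 0x5, S = E(K, T) = 0x8; 0x1 ⊕ 0x8 = 0x9.
So S[4] = 0x8.

0x8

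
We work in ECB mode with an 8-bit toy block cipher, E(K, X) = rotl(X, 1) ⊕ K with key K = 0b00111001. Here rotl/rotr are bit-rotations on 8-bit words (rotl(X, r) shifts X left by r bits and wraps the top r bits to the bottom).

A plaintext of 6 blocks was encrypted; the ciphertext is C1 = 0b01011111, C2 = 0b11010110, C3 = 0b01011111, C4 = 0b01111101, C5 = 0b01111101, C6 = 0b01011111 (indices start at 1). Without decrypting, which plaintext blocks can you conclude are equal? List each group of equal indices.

P1 = P3 = P6; P4 = P5

ECB encrypts each block independently with the same key, so equal ciphertext blocks imply equal plaintext blocks.
C1 = C3 = C6 = 0b01011111, so P1 = P3 = P6.
C4 = C5 = 0b01111101, so P4 = P5.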